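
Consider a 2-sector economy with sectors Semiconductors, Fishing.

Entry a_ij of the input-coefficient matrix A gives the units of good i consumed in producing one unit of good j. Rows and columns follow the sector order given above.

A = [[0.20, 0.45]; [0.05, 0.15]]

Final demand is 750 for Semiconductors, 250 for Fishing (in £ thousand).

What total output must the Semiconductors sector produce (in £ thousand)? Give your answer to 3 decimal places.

I − A =
  [   0.80    -0.45]
  [  -0.05     0.85]
det(I−A) = (0.80)(0.85) − (-0.45)(-0.05) = 0.6575
adj(I−A) = [[0.85, 0.45], [0.05, 0.80]]
(I − A)⁻¹ = adj(I−A) / det(I−A) ≈
  [   1.2928     0.6844]
  [   0.0760     1.2167]
x = (I − A)⁻¹ d = adj(I−A)·d / det(I−A), with det(I−A) = 0.6575:
  x_S = (0.85·750 + 0.45·250) / 0.6575 = 750.00 / 0.6575 ≈ 1140.684
  x_F = (0.05·750 + 0.80·250) / 0.6575 = 237.50 / 0.6575 ≈ 361.217

x_S = 1140.684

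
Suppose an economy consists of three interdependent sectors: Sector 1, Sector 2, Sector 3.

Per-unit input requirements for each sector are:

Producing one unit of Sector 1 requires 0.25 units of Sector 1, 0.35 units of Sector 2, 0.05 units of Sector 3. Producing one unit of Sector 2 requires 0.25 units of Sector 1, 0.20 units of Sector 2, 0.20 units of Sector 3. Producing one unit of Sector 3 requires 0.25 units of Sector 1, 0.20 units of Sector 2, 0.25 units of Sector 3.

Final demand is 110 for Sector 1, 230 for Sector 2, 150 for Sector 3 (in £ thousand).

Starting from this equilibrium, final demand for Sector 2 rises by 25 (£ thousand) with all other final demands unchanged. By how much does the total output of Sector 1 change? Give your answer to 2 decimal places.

I − A =
  [   0.75    -0.25    -0.25]
  [  -0.35     0.80    -0.20]
  [  -0.05    -0.20     0.75]
Cofactors of I−A, C_ij = (−1)^(i+j)·(minor ij) (rows/columns in the sector order above):
  C_11 = (0.80)(0.75) − (-0.20)(-0.20) = 0.5600
  C_12 = −[(-0.35)(0.75) − (-0.20)(-0.05)] = 0.2725
  C_13 = (-0.35)(-0.20) − (0.80)(-0.05) = 0.1100
  C_21 = −[(-0.25)(0.75) − (-0.25)(-0.20)] = 0.2375
  C_22 = (0.75)(0.75) − (-0.25)(-0.05) = 0.5500
  C_23 = −[(0.75)(-0.20) − (-0.25)(-0.05)] = 0.1625
  C_31 = (-0.25)(-0.20) − (-0.25)(0.80) = 0.2500
  C_32 = −[(0.75)(-0.20) − (-0.25)(-0.35)] = 0.2375
  C_33 = (0.75)(0.80) − (-0.25)(-0.35) = 0.5125
det(I−A) = Σ_j (I−A)_1j·C_1j = (0.75)(0.5600) + (-0.25)(0.2725) + (-0.25)(0.1100) = 0.324375
adj(I−A) = Cᵀ =
  [ 0.5600   0.2375   0.2500]
  [ 0.2725   0.5500   0.2375]
  [ 0.1100   0.1625   0.5125]
(I − A)⁻¹ = adj(I−A) / det(I−A) ≈
  [   1.7264     0.7322     0.7707]
  [   0.8401     1.6956     0.7322]
  [   0.3391     0.5010     1.5800]
Δx = (I − A)⁻¹ Δd with Δd having +25 in the Sector 2 component and 0 elsewhere.
So Δx_1 = L_12 · (+25), where L_12 = adj(I−A)_12 / det(I−A) = 0.2375 / 0.324375.
Δx_1 = 0.2375 × (+25) / 0.324375 = 5.9375 / 0.324375 ≈ 18.30.

Δx_1 = 18.30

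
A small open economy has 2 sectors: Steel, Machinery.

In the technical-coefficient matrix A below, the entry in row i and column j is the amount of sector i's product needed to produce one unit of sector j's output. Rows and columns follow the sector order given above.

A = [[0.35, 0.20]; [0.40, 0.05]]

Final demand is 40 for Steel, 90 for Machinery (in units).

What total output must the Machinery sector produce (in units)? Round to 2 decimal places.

I − A =
  [   0.65    -0.20]
  [  -0.40     0.95]
det(I−A) = (0.65)(0.95) − (-0.20)(-0.40) = 0.5375
adj(I−A) = [[0.95, 0.20], [0.40, 0.65]]
(I − A)⁻¹ = adj(I−A) / det(I−A) ≈
  [   1.7674     0.3721]
  [   0.7442     1.2093]
x = (I − A)⁻¹ d = adj(I−A)·d / det(I−A), with det(I−A) = 0.5375:
  x_1 = (0.95·40 + 0.20·90) / 0.5375 = 56.00 / 0.5375 ≈ 104.19
  x_2 = (0.40·40 + 0.65·90) / 0.5375 = 74.50 / 0.5375 ≈ 138.60

x_2 = 138.60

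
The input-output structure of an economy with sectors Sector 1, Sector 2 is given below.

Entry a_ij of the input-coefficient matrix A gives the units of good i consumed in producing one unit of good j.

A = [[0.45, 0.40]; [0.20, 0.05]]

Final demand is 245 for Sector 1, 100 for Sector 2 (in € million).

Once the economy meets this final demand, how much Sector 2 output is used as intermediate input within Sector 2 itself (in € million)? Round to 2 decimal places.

z_22 = 11.75

I − A =
  [   0.55    -0.40]
  [  -0.20     0.95]
det(I−A) = (0.55)(0.95) − (-0.40)(-0.20) = 0.4425
adj(I−A) = [[0.95, 0.40], [0.20, 0.55]]
(I − A)⁻¹ = adj(I−A) / det(I−A) ≈
  [   2.1469     0.9040]
  [   0.4520     1.2429]
First solve x = (I − A)⁻¹ d = adj(I−A)·d / det(I−A); in particular x_2 = (0.20·245 + 0.55·100) / 0.4425 = 104.00 / 0.4425 ≈ 235.0282.
Intermediate flow from 2 to 2: z_22 = a_22 · x_2 = 0.05 × 104.00 / 0.4425 = 5.20 / 0.4425 ≈ 11.75.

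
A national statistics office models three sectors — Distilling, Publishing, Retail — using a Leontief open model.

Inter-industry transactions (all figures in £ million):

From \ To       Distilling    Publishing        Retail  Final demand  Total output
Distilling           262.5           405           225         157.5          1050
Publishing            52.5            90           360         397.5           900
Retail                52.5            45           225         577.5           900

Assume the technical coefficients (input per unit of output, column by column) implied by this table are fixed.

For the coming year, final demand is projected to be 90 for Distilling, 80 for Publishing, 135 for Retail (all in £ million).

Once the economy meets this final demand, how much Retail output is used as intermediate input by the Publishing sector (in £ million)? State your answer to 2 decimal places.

Technical coefficients a_ij = z_ij / X_j:
  a_11 = 262.5/1050 = 0.25, a_21 = 52.5/1050 = 0.05, a_31 = 52.5/1050 = 0.05
  a_12 = 405/900 = 0.45, a_22 = 90/900 = 0.10, a_32 = 45/900 = 0.05
  a_13 = 225/900 = 0.25, a_23 = 360/900 = 0.40, a_33 = 225/900 = 0.25
I − A =
  [   0.75    -0.45    -0.25]
  [  -0.05     0.90    -0.40]
  [  -0.05    -0.05     0.75]
Cofactors of I−A, C_ij = (−1)^(i+j)·(minor ij) (rows/columns in the sector order above):
  C_11 = (0.90)(0.75) − (-0.40)(-0.05) = 0.6550
  C_12 = −[(-0.05)(0.75) − (-0.40)(-0.05)] = 0.0575
  C_13 = (-0.05)(-0.05) − (0.90)(-0.05) = 0.0475
  C_21 = −[(-0.45)(0.75) − (-0.25)(-0.05)] = 0.3500
  C_22 = (0.75)(0.75) − (-0.25)(-0.05) = 0.5500
  C_23 = −[(0.75)(-0.05) − (-0.45)(-0.05)] = 0.0600
  C_31 = (-0.45)(-0.40) − (-0.25)(0.90) = 0.4050
  C_32 = −[(0.75)(-0.40) − (-0.25)(-0.05)] = 0.3125
  C_33 = (0.75)(0.90) − (-0.45)(-0.05) = 0.6525
det(I−A) = Σ_j (I−A)_1j·C_1j = (0.75)(0.6550) + (-0.45)(0.0575) + (-0.25)(0.0475) = 0.4535
adj(I−A) = Cᵀ =
  [ 0.6550   0.3500   0.4050]
  [ 0.0575   0.5500   0.3125]
  [ 0.0475   0.0600   0.6525]
(I − A)⁻¹ = adj(I−A) / det(I−A) ≈
  [   1.4443     0.7718     0.8931]
  [   0.1268     1.2128     0.6891]
  [   0.1047     0.1323     1.4388]
First solve x = (I − A)⁻¹ d = adj(I−A)·d / det(I−A); in particular x_2 = (0.0575·90 + 0.5500·80 + 0.3125·135) / 0.4535 = 91.3625 / 0.4535 ≈ 201.4609.
Intermediate flow from 3 to 2: z_32 = a_32 · x_2 = 0.05 × 91.3625 / 0.4535 = 4.568125 / 0.4535 ≈ 10.07.

z_32 = 10.07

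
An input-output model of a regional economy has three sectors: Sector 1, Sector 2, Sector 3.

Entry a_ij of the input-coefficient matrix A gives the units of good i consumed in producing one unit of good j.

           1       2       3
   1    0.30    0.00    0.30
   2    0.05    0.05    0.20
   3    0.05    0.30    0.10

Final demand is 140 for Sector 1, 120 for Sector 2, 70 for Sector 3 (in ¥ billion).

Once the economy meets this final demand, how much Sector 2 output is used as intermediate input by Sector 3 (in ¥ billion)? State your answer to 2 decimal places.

I − A =
  [   0.70     0.00    -0.30]
  [  -0.05     0.95    -0.20]
  [  -0.05    -0.30     0.90]
Cofactors of I−A, C_ij = (−1)^(i+j)·(minor ij) (rows/columns in the sector order above):
  C_11 = (0.95)(0.90) − (-0.20)(-0.30) = 0.7950
  C_12 = −[(-0.05)(0.90) − (-0.20)(-0.05)] = 0.0550
  C_13 = (-0.05)(-0.30) − (0.95)(-0.05) = 0.0625
  C_21 = −[(0.00)(0.90) − (-0.30)(-0.30)] = 0.0900
  C_22 = (0.70)(0.90) − (-0.30)(-0.05) = 0.6150
  C_23 = −[(0.70)(-0.30) − (0.00)(-0.05)] = 0.2100
  C_31 = (0.00)(-0.20) − (-0.30)(0.95) = 0.2850
  C_32 = −[(0.70)(-0.20) − (-0.30)(-0.05)] = 0.1550
  C_33 = (0.70)(0.95) − (0.00)(-0.05) = 0.6650
det(I−A) = Σ_j (I−A)_1j·C_1j = (0.70)(0.7950) + (0.00)(0.0550) + (-0.30)(0.0625) = 0.53775
adj(I−A) = Cᵀ =
  [ 0.7950   0.0900   0.2850]
  [ 0.0550   0.6150   0.1550]
  [ 0.0625   0.2100   0.6650]
(I − A)⁻¹ = adj(I−A) / det(I−A) ≈
  [   1.4784     0.1674     0.5300]
  [   0.1023     1.1437     0.2882]
  [   0.1162     0.3905     1.2366]
First solve x = (I − A)⁻¹ d = adj(I−A)·d / det(I−A); in particular x_3 = (0.0625·140 + 0.2100·120 + 0.6650·70) / 0.53775 = 80.50 / 0.53775 ≈ 149.6978.
Intermediate flow from 2 to 3: z_23 = a_23 · x_3 = 0.20 × 80.50 / 0.53775 = 16.10 / 0.53775 ≈ 29.94.

z_23 = 29.94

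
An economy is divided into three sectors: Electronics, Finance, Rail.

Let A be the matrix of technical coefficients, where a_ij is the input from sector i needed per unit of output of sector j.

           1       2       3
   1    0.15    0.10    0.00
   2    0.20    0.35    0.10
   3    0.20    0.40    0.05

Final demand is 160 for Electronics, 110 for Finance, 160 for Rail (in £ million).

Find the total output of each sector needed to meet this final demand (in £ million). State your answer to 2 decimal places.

I − A =
  [   0.85    -0.10     0.00]
  [  -0.20     0.65    -0.10]
  [  -0.20    -0.40     0.95]
Cofactors of I−A, C_ij = (−1)^(i+j)·(minor ij) (rows/columns in the sector order above):
  C_11 = (0.65)(0.95) − (-0.10)(-0.40) = 0.5775
  C_12 = −[(-0.20)(0.95) − (-0.10)(-0.20)] = 0.2100
  C_13 = (-0.20)(-0.40) − (0.65)(-0.20) = 0.2100
  C_21 = −[(-0.10)(0.95) − (0.00)(-0.40)] = 0.0950
  C_22 = (0.85)(0.95) − (0.00)(-0.20) = 0.8075
  C_23 = −[(0.85)(-0.40) − (-0.10)(-0.20)] = 0.3600
  C_31 = (-0.10)(-0.10) − (0.00)(0.65) = 0.0100
  C_32 = −[(0.85)(-0.10) − (0.00)(-0.20)] = 0.0850
  C_33 = (0.85)(0.65) − (-0.10)(-0.20) = 0.5325
det(I−A) = Σ_j (I−A)_1j·C_1j = (0.85)(0.5775) + (-0.10)(0.2100) + (0.00)(0.2100) = 0.469875
adj(I−A) = Cᵀ =
  [ 0.5775   0.0950   0.0100]
  [ 0.2100   0.8075   0.0850]
  [ 0.2100   0.3600   0.5325]
(I − A)⁻¹ = adj(I−A) / det(I−A) ≈
  [   1.2291     0.2022     0.0213]
  [   0.4469     1.7185     0.1809]
  [   0.4469     0.7662     1.1333]
x = (I − A)⁻¹ d = adj(I−A)·d / det(I−A), with det(I−A) = 0.469875:
  x_1 = (0.5775·160 + 0.0950·110 + 0.0100·160) / 0.469875 = 104.45 / 0.469875 ≈ 222.29
  x_2 = (0.2100·160 + 0.8075·110 + 0.0850·160) / 0.469875 = 136.025 / 0.469875 ≈ 289.49
  x_3 = (0.2100·160 + 0.3600·110 + 0.5325·160) / 0.469875 = 158.40 / 0.469875 ≈ 337.11

x_1 = 222.29, x_2 = 289.49, x_3 = 337.11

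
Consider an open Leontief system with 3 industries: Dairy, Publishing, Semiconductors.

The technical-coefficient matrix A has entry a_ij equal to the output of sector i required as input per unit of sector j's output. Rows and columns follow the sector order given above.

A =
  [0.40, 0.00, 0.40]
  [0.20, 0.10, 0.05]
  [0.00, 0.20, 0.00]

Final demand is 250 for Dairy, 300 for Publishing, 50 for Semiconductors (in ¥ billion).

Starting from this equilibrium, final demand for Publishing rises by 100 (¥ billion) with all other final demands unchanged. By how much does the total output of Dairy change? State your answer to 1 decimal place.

Δx_1 = 15.4

I − A =
  [   0.60     0.00    -0.40]
  [  -0.20     0.90    -0.05]
  [   0.00    -0.20     1.00]
Cofactors of I−A, C_ij = (−1)^(i+j)·(minor ij) (rows/columns in the sector order above):
  C_11 = (0.90)(1.00) − (-0.05)(-0.20) = 0.8900
  C_12 = −[(-0.20)(1.00) − (-0.05)(0.00)] = 0.2000
  C_13 = (-0.20)(-0.20) − (0.90)(0.00) = 0.0400
  C_21 = −[(0.00)(1.00) − (-0.40)(-0.20)] = 0.0800
  C_22 = (0.60)(1.00) − (-0.40)(0.00) = 0.6000
  C_23 = −[(0.60)(-0.20) − (0.00)(0.00)] = 0.1200
  C_31 = (0.00)(-0.05) − (-0.40)(0.90) = 0.3600
  C_32 = −[(0.60)(-0.05) − (-0.40)(-0.20)] = 0.1100
  C_33 = (0.60)(0.90) − (0.00)(-0.20) = 0.5400
det(I−A) = Σ_j (I−A)_1j·C_1j = (0.60)(0.8900) + (0.00)(0.2000) + (-0.40)(0.0400) = 0.5180
adj(I−A) = Cᵀ =
  [ 0.8900   0.0800   0.3600]
  [ 0.2000   0.6000   0.1100]
  [ 0.0400   0.1200   0.5400]
(I − A)⁻¹ = adj(I−A) / det(I−A) ≈
  [   1.7181     0.1544     0.6950]
  [   0.3861     1.1583     0.2124]
  [   0.0772     0.2317     1.0425]
Δx = (I − A)⁻¹ Δd with Δd having +100 in the Publishing component and 0 elsewhere.
So Δx_1 = L_12 · (+100), where L_12 = adj(I−A)_12 / det(I−A) = 0.0800 / 0.5180.
Δx_1 = 0.0800 × (+100) / 0.5180 = 8.00 / 0.5180 ≈ 15.4.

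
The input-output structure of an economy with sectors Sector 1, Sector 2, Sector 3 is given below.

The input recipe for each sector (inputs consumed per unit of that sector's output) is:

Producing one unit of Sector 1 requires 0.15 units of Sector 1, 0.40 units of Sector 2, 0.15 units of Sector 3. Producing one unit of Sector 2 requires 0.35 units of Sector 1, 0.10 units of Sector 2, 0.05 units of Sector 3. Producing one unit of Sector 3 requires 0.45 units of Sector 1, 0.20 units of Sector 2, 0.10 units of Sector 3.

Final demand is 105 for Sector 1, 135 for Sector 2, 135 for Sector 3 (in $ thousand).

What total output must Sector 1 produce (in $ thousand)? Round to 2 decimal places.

x_1 = 408.84

I − A =
  [   0.85    -0.35    -0.45]
  [  -0.40     0.90    -0.20]
  [  -0.15    -0.05     0.90]
Cofactors of I−A, C_ij = (−1)^(i+j)·(minor ij) (rows/columns in the sector order above):
  C_11 = (0.90)(0.90) − (-0.20)(-0.05) = 0.8000
  C_12 = −[(-0.40)(0.90) − (-0.20)(-0.15)] = 0.3900
  C_13 = (-0.40)(-0.05) − (0.90)(-0.15) = 0.1550
  C_21 = −[(-0.35)(0.90) − (-0.45)(-0.05)] = 0.3375
  C_22 = (0.85)(0.90) − (-0.45)(-0.15) = 0.6975
  C_23 = −[(0.85)(-0.05) − (-0.35)(-0.15)] = 0.0950
  C_31 = (-0.35)(-0.20) − (-0.45)(0.90) = 0.4750
  C_32 = −[(0.85)(-0.20) − (-0.45)(-0.40)] = 0.3500
  C_33 = (0.85)(0.90) − (-0.35)(-0.40) = 0.6250
det(I−A) = Σ_j (I−A)_1j·C_1j = (0.85)(0.8000) + (-0.35)(0.3900) + (-0.45)(0.1550) = 0.47375
adj(I−A) = Cᵀ =
  [ 0.8000   0.3375   0.4750]
  [ 0.3900   0.6975   0.3500]
  [ 0.1550   0.0950   0.6250]
(I − A)⁻¹ = adj(I−A) / det(I−A) ≈
  [   1.6887     0.7124     1.0026]
  [   0.8232     1.4723     0.7388]
  [   0.3272     0.2005     1.3193]
x = (I − A)⁻¹ d = adj(I−A)·d / det(I−A), with det(I−A) = 0.47375:
  x_1 = (0.8000·105 + 0.3375·135 + 0.4750·135) / 0.47375 = 193.6875 / 0.47375 ≈ 408.84
  x_2 = (0.3900·105 + 0.6975·135 + 0.3500·135) / 0.47375 = 182.3625 / 0.47375 ≈ 384.93
  x_3 = (0.1550·105 + 0.0950·135 + 0.6250·135) / 0.47375 = 113.475 / 0.47375 ≈ 239.53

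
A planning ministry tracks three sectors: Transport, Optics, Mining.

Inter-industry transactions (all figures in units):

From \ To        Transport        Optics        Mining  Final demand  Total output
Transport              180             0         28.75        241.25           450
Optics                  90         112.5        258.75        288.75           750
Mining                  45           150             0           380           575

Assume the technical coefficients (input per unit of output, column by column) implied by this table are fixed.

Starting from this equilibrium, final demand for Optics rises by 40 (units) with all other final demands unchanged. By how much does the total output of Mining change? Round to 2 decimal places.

Technical coefficients a_ij = z_ij / X_j:
  a_TT = 180/450 = 0.40, a_OT = 90/450 = 0.20, a_MT = 45/450 = 0.10
  a_TO = 0/750 = 0.00, a_OO = 112.5/750 = 0.15, a_MO = 150/750 = 0.20
  a_TM = 28.75/575 = 0.05, a_OM = 258.75/575 = 0.45, a_MM = 0/575 = 0.00
I − A =
  [   0.60     0.00    -0.05]
  [  -0.20     0.85    -0.45]
  [  -0.10    -0.20     1.00]
Cofactors of I−A, C_ij = (−1)^(i+j)·(minor ij) (rows/columns in the sector order above):
  C_11 = (0.85)(1.00) − (-0.45)(-0.20) = 0.7600
  C_12 = −[(-0.20)(1.00) − (-0.45)(-0.10)] = 0.2450
  C_13 = (-0.20)(-0.20) − (0.85)(-0.10) = 0.1250
  C_21 = −[(0.00)(1.00) − (-0.05)(-0.20)] = 0.0100
  C_22 = (0.60)(1.00) − (-0.05)(-0.10) = 0.5950
  C_23 = −[(0.60)(-0.20) − (0.00)(-0.10)] = 0.1200
  C_31 = (0.00)(-0.45) − (-0.05)(0.85) = 0.0425
  C_32 = −[(0.60)(-0.45) − (-0.05)(-0.20)] = 0.2800
  C_33 = (0.60)(0.85) − (0.00)(-0.20) = 0.5100
det(I−A) = Σ_j (I−A)_1j·C_1j = (0.60)(0.7600) + (0.00)(0.2450) + (-0.05)(0.1250) = 0.44975
adj(I−A) = Cᵀ =
  [ 0.7600   0.0100   0.0425]
  [ 0.2450   0.5950   0.2800]
  [ 0.1250   0.1200   0.5100]
(I − A)⁻¹ = adj(I−A) / det(I−A) ≈
  [   1.6898     0.0222     0.0945]
  [   0.5447     1.3230     0.6226]
  [   0.2779     0.2668     1.1340]
Δx = (I − A)⁻¹ Δd with Δd having +40 in the Optics component and 0 elsewhere.
So Δx_M = L_MO · (+40), where L_MO = adj(I−A)_MO / det(I−A) = 0.1200 / 0.44975.
Δx_M = 0.1200 × (+40) / 0.44975 = 4.80 / 0.44975 ≈ 10.67.

Δx_M = 10.67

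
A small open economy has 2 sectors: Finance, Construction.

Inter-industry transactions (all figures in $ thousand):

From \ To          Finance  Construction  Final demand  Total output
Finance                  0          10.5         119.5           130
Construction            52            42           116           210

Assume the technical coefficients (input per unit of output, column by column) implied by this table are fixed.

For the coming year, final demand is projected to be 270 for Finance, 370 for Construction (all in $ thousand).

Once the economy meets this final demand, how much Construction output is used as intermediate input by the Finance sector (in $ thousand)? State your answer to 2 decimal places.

z_CF = 120.26

Technical coefficients a_ij = z_ij / X_j:
  a_FF = 0/130 = 0.00, a_CF = 52/130 = 0.40
  a_FC = 10.5/210 = 0.05, a_CC = 42/210 = 0.20
I − A =
  [   1.00    -0.05]
  [  -0.40     0.80]
det(I−A) = (1.00)(0.80) − (-0.05)(-0.40) = 0.7800
adj(I−A) = [[0.80, 0.05], [0.40, 1.00]]
(I − A)⁻¹ = adj(I−A) / det(I−A) ≈
  [   1.0256     0.0641]
  [   0.5128     1.2821]
First solve x = (I − A)⁻¹ d = adj(I−A)·d / det(I−A); in particular x_F = (0.80·270 + 0.05·370) / 0.7800 = 234.50 / 0.7800 ≈ 300.6410.
Intermediate flow from C to F: z_CF = a_CF · x_F = 0.40 × 234.50 / 0.7800 = 93.80 / 0.7800 ≈ 120.26.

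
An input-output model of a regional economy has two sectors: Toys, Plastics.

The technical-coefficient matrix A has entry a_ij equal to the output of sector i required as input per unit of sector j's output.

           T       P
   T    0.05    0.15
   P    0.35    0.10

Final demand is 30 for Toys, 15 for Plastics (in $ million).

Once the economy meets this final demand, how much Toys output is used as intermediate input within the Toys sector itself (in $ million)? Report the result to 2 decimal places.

z_TT = 1.82

I − A =
  [   0.95    -0.15]
  [  -0.35     0.90]
det(I−A) = (0.95)(0.90) − (-0.15)(-0.35) = 0.8025
adj(I−A) = [[0.90, 0.15], [0.35, 0.95]]
(I − A)⁻¹ = adj(I−A) / det(I−A) ≈
  [   1.1215     0.1869]
  [   0.4361     1.1838]
First solve x = (I − A)⁻¹ d = adj(I−A)·d / det(I−A); in particular x_T = (0.90·30 + 0.15·15) / 0.8025 = 29.25 / 0.8025 ≈ 36.4486.
Intermediate flow from T to T: z_TT = a_TT · x_T = 0.05 × 29.25 / 0.8025 = 1.4625 / 0.8025 ≈ 1.82.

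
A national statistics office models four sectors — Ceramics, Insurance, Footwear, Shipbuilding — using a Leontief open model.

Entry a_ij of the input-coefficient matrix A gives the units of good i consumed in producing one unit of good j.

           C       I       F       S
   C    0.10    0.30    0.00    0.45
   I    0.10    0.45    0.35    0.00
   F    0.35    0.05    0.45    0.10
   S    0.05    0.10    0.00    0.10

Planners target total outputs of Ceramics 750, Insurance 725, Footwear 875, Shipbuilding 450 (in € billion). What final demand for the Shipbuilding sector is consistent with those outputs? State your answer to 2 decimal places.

I − A =
  [   0.90    -0.30     0.00    -0.45]
  [  -0.10     0.55    -0.35     0.00]
  [  -0.35    -0.05     0.55    -0.10]
  [  -0.05    -0.10     0.00     0.90]
d = (I − A) x:
  d_C = (+0.90)·750 + (-0.30)·725 + (+0.00)·875 + (-0.45)·450 = 255.00
  d_I = (-0.10)·750 + (+0.55)·725 + (-0.35)·875 + (+0.00)·450 = 17.50
  d_F = (-0.35)·750 + (-0.05)·725 + (+0.55)·875 + (-0.10)·450 = 137.50
  d_S = (-0.05)·750 + (-0.10)·725 + (+0.00)·875 + (+0.90)·450 = 295.00

d_S = 295.00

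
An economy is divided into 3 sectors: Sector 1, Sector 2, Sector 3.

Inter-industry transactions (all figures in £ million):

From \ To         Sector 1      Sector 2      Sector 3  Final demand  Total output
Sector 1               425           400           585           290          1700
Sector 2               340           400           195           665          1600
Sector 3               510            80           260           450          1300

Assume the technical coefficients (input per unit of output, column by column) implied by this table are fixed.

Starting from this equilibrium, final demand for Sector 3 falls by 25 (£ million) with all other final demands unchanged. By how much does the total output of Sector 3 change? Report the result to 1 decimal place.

Δx_3 = -44.6

Technical coefficients a_ij = z_ij / X_j:
  a_11 = 425/1700 = 0.25, a_21 = 340/1700 = 0.20, a_31 = 510/1700 = 0.30
  a_12 = 400/1600 = 0.25, a_22 = 400/1600 = 0.25, a_32 = 80/1600 = 0.05
  a_13 = 585/1300 = 0.45, a_23 = 195/1300 = 0.15, a_33 = 260/1300 = 0.20
I − A =
  [   0.75    -0.25    -0.45]
  [  -0.20     0.75    -0.15]
  [  -0.30    -0.05     0.80]
Cofactors of I−A, C_ij = (−1)^(i+j)·(minor ij) (rows/columns in the sector order above):
  C_11 = (0.75)(0.80) − (-0.15)(-0.05) = 0.5925
  C_12 = −[(-0.20)(0.80) − (-0.15)(-0.30)] = 0.2050
  C_13 = (-0.20)(-0.05) − (0.75)(-0.30) = 0.2350
  C_21 = −[(-0.25)(0.80) − (-0.45)(-0.05)] = 0.2225
  C_22 = (0.75)(0.80) − (-0.45)(-0.30) = 0.4650
  C_23 = −[(0.75)(-0.05) − (-0.25)(-0.30)] = 0.1125
  C_31 = (-0.25)(-0.15) − (-0.45)(0.75) = 0.3750
  C_32 = −[(0.75)(-0.15) − (-0.45)(-0.20)] = 0.2025
  C_33 = (0.75)(0.75) − (-0.25)(-0.20) = 0.5125
det(I−A) = Σ_j (I−A)_1j·C_1j = (0.75)(0.5925) + (-0.25)(0.2050) + (-0.45)(0.2350) = 0.287375
adj(I−A) = Cᵀ =
  [ 0.5925   0.2225   0.3750]
  [ 0.2050   0.4650   0.2025]
  [ 0.2350   0.1125   0.5125]
(I − A)⁻¹ = adj(I−A) / det(I−A) ≈
  [   2.0618     0.7742     1.3049]
  [   0.7134     1.6181     0.7047]
  [   0.8177     0.3915     1.7834]
Δx = (I − A)⁻¹ Δd with Δd having -25 in the Sector 3 component and 0 elsewhere.
So Δx_3 = L_33 · (-25), where L_33 = adj(I−A)_33 / det(I−A) = 0.5125 / 0.287375.
Δx_3 = 0.5125 × (-25) / 0.287375 = -12.8125 / 0.287375 ≈ -44.6.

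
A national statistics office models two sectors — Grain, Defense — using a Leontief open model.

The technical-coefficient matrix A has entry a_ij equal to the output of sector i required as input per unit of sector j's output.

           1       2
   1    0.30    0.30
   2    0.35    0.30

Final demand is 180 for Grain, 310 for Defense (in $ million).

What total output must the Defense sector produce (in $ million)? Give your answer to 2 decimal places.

I − A =
  [   0.70    -0.30]
  [  -0.35     0.70]
det(I−A) = (0.70)(0.70) − (-0.30)(-0.35) = 0.3850
adj(I−A) = [[0.70, 0.30], [0.35, 0.70]]
(I − A)⁻¹ = adj(I−A) / det(I−A) ≈
  [   1.8182     0.7792]
  [   0.9091     1.8182]
x = (I − A)⁻¹ d = adj(I−A)·d / det(I−A), with det(I−A) = 0.3850:
  x_1 = (0.70·180 + 0.30·310) / 0.3850 = 219.00 / 0.3850 ≈ 568.83
  x_2 = (0.35·180 + 0.70·310) / 0.3850 = 280.00 / 0.3850 ≈ 727.27

x_2 = 727.27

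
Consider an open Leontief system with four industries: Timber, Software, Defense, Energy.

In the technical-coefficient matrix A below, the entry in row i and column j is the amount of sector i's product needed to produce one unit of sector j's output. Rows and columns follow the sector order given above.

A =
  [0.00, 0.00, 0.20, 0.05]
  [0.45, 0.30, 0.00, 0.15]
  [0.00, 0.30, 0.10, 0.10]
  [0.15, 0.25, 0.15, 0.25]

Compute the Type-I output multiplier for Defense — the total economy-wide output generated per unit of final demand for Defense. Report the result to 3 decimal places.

I − A =
  [   1.00     0.00    -0.20    -0.05]
  [  -0.45     0.70     0.00    -0.15]
  [   0.00    -0.30     0.90    -0.10]
  [  -0.15    -0.25    -0.15     0.75]
Compute the cofactors C_ij = (−1)^(i+j)·(3×3 minor ij) of I−A; the adjugate is their transpose:
adj(I−A) = Cᵀ =
  [ 0.421500   0.063500   0.102750   0.054500]
  [ 0.317250   0.650250   0.097875   0.164250]
  [ 0.129750   0.247750   0.476625   0.121750]
  [ 0.216000   0.279000   0.148500   0.603000]
det(I−A) = Σ_j (I−A)_1j·C_1j = (1.00)(0.421500) + (0.00)(0.317250) + (-0.20)(0.129750) + (-0.05)(0.216000) = 0.38475
(I − A)⁻¹ = adj(I−A) / det(I−A) ≈
  [   1.0955     0.1650     0.2671     0.1417]
  [   0.8246     1.6901     0.2544     0.4269]
  [   0.3372     0.6439     1.2388     0.3164]
  [   0.5614     0.7251     0.3860     1.5673]
The output multiplier for sector j is the column-j sum of the Leontief inverse (I − A)⁻¹ = adj(I−A) / det(I−A).
Column D of adj(I−A): (0.102750, 0.097875, 0.476625, 0.148500); det(I−A) = 0.38475.
m_D = (0.102750 + 0.097875 + 0.476625 + 0.148500) / 0.38475 = 0.82575 / 0.38475 ≈ 2.146.

m_D = 2.146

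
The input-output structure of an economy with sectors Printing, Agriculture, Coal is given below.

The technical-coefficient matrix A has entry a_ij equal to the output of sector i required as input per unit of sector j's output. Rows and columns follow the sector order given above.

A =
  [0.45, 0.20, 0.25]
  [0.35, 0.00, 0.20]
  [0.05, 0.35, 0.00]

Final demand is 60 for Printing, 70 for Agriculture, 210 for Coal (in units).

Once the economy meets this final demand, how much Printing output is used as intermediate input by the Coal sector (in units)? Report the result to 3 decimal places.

z_PC = 79.044

I − A =
  [   0.55    -0.20    -0.25]
  [  -0.35     1.00    -0.20]
  [  -0.05    -0.35     1.00]
Cofactors of I−A, C_ij = (−1)^(i+j)·(minor ij) (rows/columns in the sector order above):
  C_11 = (1.00)(1.00) − (-0.20)(-0.35) = 0.9300
  C_12 = −[(-0.35)(1.00) − (-0.20)(-0.05)] = 0.3600
  C_13 = (-0.35)(-0.35) − (1.00)(-0.05) = 0.1725
  C_21 = −[(-0.20)(1.00) − (-0.25)(-0.35)] = 0.2875
  C_22 = (0.55)(1.00) − (-0.25)(-0.05) = 0.5375
  C_23 = −[(0.55)(-0.35) − (-0.20)(-0.05)] = 0.2025
  C_31 = (-0.20)(-0.20) − (-0.25)(1.00) = 0.2900
  C_32 = −[(0.55)(-0.20) − (-0.25)(-0.35)] = 0.1975
  C_33 = (0.55)(1.00) − (-0.20)(-0.35) = 0.4800
det(I−A) = Σ_j (I−A)_1j·C_1j = (0.55)(0.9300) + (-0.20)(0.3600) + (-0.25)(0.1725) = 0.396375
adj(I−A) = Cᵀ =
  [ 0.9300   0.2875   0.2900]
  [ 0.3600   0.5375   0.1975]
  [ 0.1725   0.2025   0.4800]
(I − A)⁻¹ = adj(I−A) / det(I−A) ≈
  [   2.3463     0.7253     0.7316]
  [   0.9082     1.3560     0.4983]
  [   0.4352     0.5109     1.2110]
First solve x = (I − A)⁻¹ d = adj(I−A)·d / det(I−A); in particular x_C = (0.1725·60 + 0.2025·70 + 0.4800·210) / 0.396375 = 125.325 / 0.396375 ≈ 316.17786.
Intermediate flow from P to C: z_PC = a_PC · x_C = 0.25 × 125.325 / 0.396375 = 31.33125 / 0.396375 ≈ 79.044.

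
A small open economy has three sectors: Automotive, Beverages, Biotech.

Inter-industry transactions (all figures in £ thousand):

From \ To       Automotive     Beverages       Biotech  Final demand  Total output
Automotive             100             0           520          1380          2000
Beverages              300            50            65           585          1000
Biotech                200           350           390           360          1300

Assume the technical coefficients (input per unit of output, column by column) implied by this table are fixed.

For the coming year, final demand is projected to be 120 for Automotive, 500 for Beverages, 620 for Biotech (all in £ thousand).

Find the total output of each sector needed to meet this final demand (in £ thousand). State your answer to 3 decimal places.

Technical coefficients a_ij = z_ij / X_j:
  a_11 = 100/2000 = 0.05, a_21 = 300/2000 = 0.15, a_31 = 200/2000 = 0.10
  a_12 = 0/1000 = 0.00, a_22 = 50/1000 = 0.05, a_32 = 350/1000 = 0.35
  a_13 = 520/1300 = 0.40, a_23 = 65/1300 = 0.05, a_33 = 390/1300 = 0.30
I − A =
  [   0.95     0.00    -0.40]
  [  -0.15     0.95    -0.05]
  [  -0.10    -0.35     0.70]
Cofactors of I−A, C_ij = (−1)^(i+j)·(minor ij) (rows/columns in the sector order above):
  C_11 = (0.95)(0.70) − (-0.05)(-0.35) = 0.6475
  C_12 = −[(-0.15)(0.70) − (-0.05)(-0.10)] = 0.1100
  C_13 = (-0.15)(-0.35) − (0.95)(-0.10) = 0.1475
  C_21 = −[(0.00)(0.70) − (-0.40)(-0.35)] = 0.1400
  C_22 = (0.95)(0.70) − (-0.40)(-0.10) = 0.6250
  C_23 = −[(0.95)(-0.35) − (0.00)(-0.10)] = 0.3325
  C_31 = (0.00)(-0.05) − (-0.40)(0.95) = 0.3800
  C_32 = −[(0.95)(-0.05) − (-0.40)(-0.15)] = 0.1075
  C_33 = (0.95)(0.95) − (0.00)(-0.15) = 0.9025
det(I−A) = Σ_j (I−A)_1j·C_1j = (0.95)(0.6475) + (0.00)(0.1100) + (-0.40)(0.1475) = 0.556125
adj(I−A) = Cᵀ =
  [ 0.6475   0.1400   0.3800]
  [ 0.1100   0.6250   0.1075]
  [ 0.1475   0.3325   0.9025]
(I − A)⁻¹ = adj(I−A) / det(I−A) ≈
  [   1.1643     0.2517     0.6833]
  [   0.1978     1.1238     0.1933]
  [   0.2652     0.5979     1.6228]
x = (I − A)⁻¹ d = adj(I−A)·d / det(I−A), with det(I−A) = 0.556125:
  x_1 = (0.6475·120 + 0.1400·500 + 0.3800·620) / 0.556125 = 383.30 / 0.556125 ≈ 689.234
  x_2 = (0.1100·120 + 0.6250·500 + 0.1075·620) / 0.556125 = 392.35 / 0.556125 ≈ 705.507
  x_3 = (0.1475·120 + 0.3325·500 + 0.9025·620) / 0.556125 = 743.50 / 0.556125 ≈ 1336.930

x_1 = 689.234, x_2 = 705.507, x_3 = 1336.930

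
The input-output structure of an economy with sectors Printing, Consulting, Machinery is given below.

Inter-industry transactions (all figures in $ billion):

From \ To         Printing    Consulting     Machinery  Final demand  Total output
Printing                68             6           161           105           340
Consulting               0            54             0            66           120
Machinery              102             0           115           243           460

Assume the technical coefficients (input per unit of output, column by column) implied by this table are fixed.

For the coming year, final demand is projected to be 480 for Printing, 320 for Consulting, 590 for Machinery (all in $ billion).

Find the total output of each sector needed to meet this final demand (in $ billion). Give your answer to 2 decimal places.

Technical coefficients a_ij = z_ij / X_j:
  a_11 = 68/340 = 0.20, a_21 = 0/340 = 0.00, a_31 = 102/340 = 0.30
  a_12 = 6/120 = 0.05, a_22 = 54/120 = 0.45, a_32 = 0/120 = 0.00
  a_13 = 161/460 = 0.35, a_23 = 0/460 = 0.00, a_33 = 115/460 = 0.25
I − A =
  [   0.80    -0.05    -0.35]
  [   0.00     0.55     0.00]
  [  -0.30     0.00     0.75]
Cofactors of I−A, C_ij = (−1)^(i+j)·(minor ij) (rows/columns in the sector order above):
  C_11 = (0.55)(0.75) − (0.00)(0.00) = 0.4125
  C_12 = −[(0.00)(0.75) − (0.00)(-0.30)] = 0.0000
  C_13 = (0.00)(0.00) − (0.55)(-0.30) = 0.1650
  C_21 = −[(-0.05)(0.75) − (-0.35)(0.00)] = 0.0375
  C_22 = (0.80)(0.75) − (-0.35)(-0.30) = 0.4950
  C_23 = −[(0.80)(0.00) − (-0.05)(-0.30)] = 0.0150
  C_31 = (-0.05)(0.00) − (-0.35)(0.55) = 0.1925
  C_32 = −[(0.80)(0.00) − (-0.35)(0.00)] = 0.0000
  C_33 = (0.80)(0.55) − (-0.05)(0.00) = 0.4400
det(I−A) = Σ_j (I−A)_1j·C_1j = (0.80)(0.4125) + (-0.05)(0.0000) + (-0.35)(0.1650) = 0.27225
adj(I−A) = Cᵀ =
  [ 0.4125   0.0375   0.1925]
  [ 0.0000   0.4950   0.0000]
  [ 0.1650   0.0150   0.4400]
(I − A)⁻¹ = adj(I−A) / det(I−A) ≈
  [   1.5152     0.1377     0.7071]
  [   0.0000     1.8182     0.0000]
  [   0.6061     0.0551     1.6162]
x = (I − A)⁻¹ d = adj(I−A)·d / det(I−A), with det(I−A) = 0.27225:
  x_1 = (0.4125·480 + 0.0375·320 + 0.1925·590) / 0.27225 = 323.575 / 0.27225 ≈ 1188.52
  x_2 = (0.0000·480 + 0.4950·320 + 0.0000·590) / 0.27225 = 158.40 / 0.27225 ≈ 581.82
  x_3 = (0.1650·480 + 0.0150·320 + 0.4400·590) / 0.27225 = 343.60 / 0.27225 ≈ 1262.08

x_1 = 1188.52, x_2 = 581.82, x_3 = 1262.08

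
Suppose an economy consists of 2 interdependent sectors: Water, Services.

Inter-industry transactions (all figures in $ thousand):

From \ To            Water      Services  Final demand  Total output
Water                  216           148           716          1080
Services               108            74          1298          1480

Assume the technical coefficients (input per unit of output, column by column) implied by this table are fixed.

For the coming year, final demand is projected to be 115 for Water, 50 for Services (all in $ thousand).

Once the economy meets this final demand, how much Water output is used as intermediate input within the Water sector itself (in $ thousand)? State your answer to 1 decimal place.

Technical coefficients a_ij = z_ij / X_j:
  a_WW = 216/1080 = 0.20, a_SW = 108/1080 = 0.10
  a_WS = 148/1480 = 0.10, a_SS = 74/1480 = 0.05
I − A =
  [   0.80    -0.10]
  [  -0.10     0.95]
det(I−A) = (0.80)(0.95) − (-0.10)(-0.10) = 0.7500
adj(I−A) = [[0.95, 0.10], [0.10, 0.80]]
(I − A)⁻¹ = adj(I−A) / det(I−A) ≈
  [   1.2667     0.1333]
  [   0.1333     1.0667]
First solve x = (I − A)⁻¹ d = adj(I−A)·d / det(I−A); in particular x_W = (0.95·115 + 0.10·50) / 0.7500 = 114.25 / 0.7500 ≈ 152.333.
Intermediate flow from W to W: z_WW = a_WW · x_W = 0.20 × 114.25 / 0.7500 = 22.85 / 0.7500 ≈ 30.5.

z_WW = 30.5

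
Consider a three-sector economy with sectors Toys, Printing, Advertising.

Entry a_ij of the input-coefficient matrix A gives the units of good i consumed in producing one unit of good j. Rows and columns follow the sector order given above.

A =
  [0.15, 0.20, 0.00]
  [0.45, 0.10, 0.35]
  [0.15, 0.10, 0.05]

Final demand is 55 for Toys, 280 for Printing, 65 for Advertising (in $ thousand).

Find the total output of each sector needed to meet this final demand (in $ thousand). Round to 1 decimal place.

x_1 = 171.1, x_2 = 452.3, x_3 = 143.1

I − A =
  [   0.85    -0.20     0.00]
  [  -0.45     0.90    -0.35]
  [  -0.15    -0.10     0.95]
Cofactors of I−A, C_ij = (−1)^(i+j)·(minor ij) (rows/columns in the sector order above):
  C_11 = (0.90)(0.95) − (-0.35)(-0.10) = 0.8200
  C_12 = −[(-0.45)(0.95) − (-0.35)(-0.15)] = 0.4800
  C_13 = (-0.45)(-0.10) − (0.90)(-0.15) = 0.1800
  C_21 = −[(-0.20)(0.95) − (0.00)(-0.10)] = 0.1900
  C_22 = (0.85)(0.95) − (0.00)(-0.15) = 0.8075
  C_23 = −[(0.85)(-0.10) − (-0.20)(-0.15)] = 0.1150
  C_31 = (-0.20)(-0.35) − (0.00)(0.90) = 0.0700
  C_32 = −[(0.85)(-0.35) − (0.00)(-0.45)] = 0.2975
  C_33 = (0.85)(0.90) − (-0.20)(-0.45) = 0.6750
det(I−A) = Σ_j (I−A)_1j·C_1j = (0.85)(0.8200) + (-0.20)(0.4800) + (0.00)(0.1800) = 0.6010
adj(I−A) = Cᵀ =
  [ 0.8200   0.1900   0.0700]
  [ 0.4800   0.8075   0.2975]
  [ 0.1800   0.1150   0.6750]
(I − A)⁻¹ = adj(I−A) / det(I−A) ≈
  [   1.3644     0.3161     0.1165]
  [   0.7987     1.3436     0.4950]
  [   0.2995     0.1913     1.1231]
x = (I − A)⁻¹ d = adj(I−A)·d / det(I−A), with det(I−A) = 0.6010:
  x_1 = (0.8200·55 + 0.1900·280 + 0.0700·65) / 0.6010 = 102.85 / 0.6010 ≈ 171.1
  x_2 = (0.4800·55 + 0.8075·280 + 0.2975·65) / 0.6010 = 271.8375 / 0.6010 ≈ 452.3
  x_3 = (0.1800·55 + 0.1150·280 + 0.6750·65) / 0.6010 = 85.975 / 0.6010 ≈ 143.1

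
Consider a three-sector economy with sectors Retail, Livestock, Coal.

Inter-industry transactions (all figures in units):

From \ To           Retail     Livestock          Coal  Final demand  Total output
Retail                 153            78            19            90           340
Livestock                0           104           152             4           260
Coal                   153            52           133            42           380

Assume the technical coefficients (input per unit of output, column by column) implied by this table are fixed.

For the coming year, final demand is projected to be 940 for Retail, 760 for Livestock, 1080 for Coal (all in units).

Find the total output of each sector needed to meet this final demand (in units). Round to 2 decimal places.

x_R = 5914.56, x_L = 6421.36, x_C = 7732.04

Technical coefficients a_ij = z_ij / X_j:
  a_RR = 153/340 = 0.45, a_LR = 0/340 = 0.00, a_CR = 153/340 = 0.45
  a_RL = 78/260 = 0.30, a_LL = 104/260 = 0.40, a_CL = 52/260 = 0.20
  a_RC = 19/380 = 0.05, a_LC = 152/380 = 0.40, a_CC = 133/380 = 0.35
I − A =
  [   0.55    -0.30    -0.05]
  [   0.00     0.60    -0.40]
  [  -0.45    -0.20     0.65]
Cofactors of I−A, C_ij = (−1)^(i+j)·(minor ij) (rows/columns in the sector order above):
  C_11 = (0.60)(0.65) − (-0.40)(-0.20) = 0.3100
  C_12 = −[(0.00)(0.65) − (-0.40)(-0.45)] = 0.1800
  C_13 = (0.00)(-0.20) − (0.60)(-0.45) = 0.2700
  C_21 = −[(-0.30)(0.65) − (-0.05)(-0.20)] = 0.2050
  C_22 = (0.55)(0.65) − (-0.05)(-0.45) = 0.3350
  C_23 = −[(0.55)(-0.20) − (-0.30)(-0.45)] = 0.2450
  C_31 = (-0.30)(-0.40) − (-0.05)(0.60) = 0.1500
  C_32 = −[(0.55)(-0.40) − (-0.05)(0.00)] = 0.2200
  C_33 = (0.55)(0.60) − (-0.30)(0.00) = 0.3300
det(I−A) = Σ_j (I−A)_1j·C_1j = (0.55)(0.3100) + (-0.30)(0.1800) + (-0.05)(0.2700) = 0.1030
adj(I−A) = Cᵀ =
  [ 0.3100   0.2050   0.1500]
  [ 0.1800   0.3350   0.2200]
  [ 0.2700   0.2450   0.3300]
(I − A)⁻¹ = adj(I−A) / det(I−A) ≈
  [   3.0097     1.9903     1.4563]
  [   1.7476     3.2524     2.1359]
  [   2.6214     2.3786     3.2039]
x = (I − A)⁻¹ d = adj(I−A)·d / det(I−A), with det(I−A) = 0.1030:
  x_R = (0.3100·940 + 0.2050·760 + 0.1500·1080) / 0.1030 = 609.20 / 0.1030 ≈ 5914.56
  x_L = (0.1800·940 + 0.3350·760 + 0.2200·1080) / 0.1030 = 661.40 / 0.1030 ≈ 6421.36
  x_C = (0.2700·940 + 0.2450·760 + 0.3300·1080) / 0.1030 = 796.40 / 0.1030 ≈ 7732.04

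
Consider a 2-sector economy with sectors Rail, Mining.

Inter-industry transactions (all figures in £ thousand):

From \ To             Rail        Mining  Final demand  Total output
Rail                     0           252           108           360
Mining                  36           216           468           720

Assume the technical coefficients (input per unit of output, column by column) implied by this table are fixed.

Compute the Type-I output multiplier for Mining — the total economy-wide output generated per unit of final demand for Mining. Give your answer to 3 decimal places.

m_M = 2.030

Technical coefficients a_ij = z_ij / X_j:
  a_RR = 0/360 = 0.00, a_MR = 36/360 = 0.10
  a_RM = 252/720 = 0.35, a_MM = 216/720 = 0.30
I − A =
  [   1.00    -0.35]
  [  -0.10     0.70]
det(I−A) = (1.00)(0.70) − (-0.35)(-0.10) = 0.6650
adj(I−A) = [[0.70, 0.35], [0.10, 1.00]]
(I − A)⁻¹ = adj(I−A) / det(I−A) ≈
  [   1.0526     0.5263]
  [   0.1504     1.5038]
The output multiplier for sector j is the column-j sum of the Leontief inverse (I − A)⁻¹ = adj(I−A) / det(I−A).
Column M of adj(I−A): (0.35, 1.00); det(I−A) = 0.6650.
m_M = (0.35 + 1.00) / 0.6650 = 1.35 / 0.6650 ≈ 2.030.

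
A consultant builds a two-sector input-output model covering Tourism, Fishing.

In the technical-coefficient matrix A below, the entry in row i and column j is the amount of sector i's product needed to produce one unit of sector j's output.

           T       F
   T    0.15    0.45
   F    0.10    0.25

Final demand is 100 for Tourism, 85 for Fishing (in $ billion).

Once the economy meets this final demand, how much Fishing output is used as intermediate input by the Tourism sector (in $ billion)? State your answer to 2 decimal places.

z_FT = 19.11

I − A =
  [   0.85    -0.45]
  [  -0.10     0.75]
det(I−A) = (0.85)(0.75) − (-0.45)(-0.10) = 0.5925
adj(I−A) = [[0.75, 0.45], [0.10, 0.85]]
(I − A)⁻¹ = adj(I−A) / det(I−A) ≈
  [   1.2658     0.7595]
  [   0.1688     1.4346]
First solve x = (I − A)⁻¹ d = adj(I−A)·d / det(I−A); in particular x_T = (0.75·100 + 0.45·85) / 0.5925 = 113.25 / 0.5925 ≈ 191.1392.
Intermediate flow from F to T: z_FT = a_FT · x_T = 0.10 × 113.25 / 0.5925 = 11.325 / 0.5925 ≈ 19.11.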